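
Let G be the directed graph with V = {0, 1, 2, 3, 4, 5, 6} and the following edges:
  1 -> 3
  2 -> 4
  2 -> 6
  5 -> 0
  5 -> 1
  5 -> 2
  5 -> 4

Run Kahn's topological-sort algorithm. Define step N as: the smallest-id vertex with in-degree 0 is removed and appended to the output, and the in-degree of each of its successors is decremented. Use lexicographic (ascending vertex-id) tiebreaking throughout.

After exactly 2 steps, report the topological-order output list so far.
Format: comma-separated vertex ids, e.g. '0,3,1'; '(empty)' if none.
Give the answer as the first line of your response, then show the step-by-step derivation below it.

5,0

step 1: output 5; order=[5]; indeg=(0,0,0,1,1,0,1)
step 2: output 0; order=[5,0]; indeg=(0,0,0,1,1,0,1)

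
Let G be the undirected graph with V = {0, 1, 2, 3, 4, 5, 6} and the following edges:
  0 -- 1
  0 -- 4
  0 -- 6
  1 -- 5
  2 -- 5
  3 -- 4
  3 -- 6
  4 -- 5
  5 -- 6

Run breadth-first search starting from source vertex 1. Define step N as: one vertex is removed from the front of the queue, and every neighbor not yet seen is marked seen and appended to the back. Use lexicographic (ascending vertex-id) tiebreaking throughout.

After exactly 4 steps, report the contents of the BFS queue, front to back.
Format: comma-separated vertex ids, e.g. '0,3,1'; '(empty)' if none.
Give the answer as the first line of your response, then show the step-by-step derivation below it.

6,2,3

step 1: dequeue 1; queue=[0,5]; order=1
step 2: dequeue 0; queue=[5,4,6]; order=1,0
step 3: dequeue 5; queue=[4,6,2]; order=1,0,5
step 4: dequeue 4; queue=[6,2,3]; order=1,0,5,4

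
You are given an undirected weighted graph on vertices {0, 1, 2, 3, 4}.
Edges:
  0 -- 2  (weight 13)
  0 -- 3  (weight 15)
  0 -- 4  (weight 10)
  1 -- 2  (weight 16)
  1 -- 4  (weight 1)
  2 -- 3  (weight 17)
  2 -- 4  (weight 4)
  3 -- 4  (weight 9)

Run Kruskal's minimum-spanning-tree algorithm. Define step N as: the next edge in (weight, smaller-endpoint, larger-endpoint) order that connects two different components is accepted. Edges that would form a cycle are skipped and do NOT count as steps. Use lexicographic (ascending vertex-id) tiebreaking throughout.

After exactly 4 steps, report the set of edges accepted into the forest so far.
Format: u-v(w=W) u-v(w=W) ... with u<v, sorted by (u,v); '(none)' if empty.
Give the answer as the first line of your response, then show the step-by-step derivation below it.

0-4(w=10) 1-4(w=1) 2-4(w=4) 3-4(w=9)

step 1: add edge 1-4 (w=1); MST = {1-4(w=1)}
step 2: add edge 2-4 (w=4); MST = {1-4(w=1) 2-4(w=4)}
step 3: add edge 3-4 (w=9); MST = {1-4(w=1) 2-4(w=4) 3-4(w=9)}
step 4: add edge 0-4 (w=10); MST = {0-4(w=10) 1-4(w=1) 2-4(w=4) 3-4(w=9)}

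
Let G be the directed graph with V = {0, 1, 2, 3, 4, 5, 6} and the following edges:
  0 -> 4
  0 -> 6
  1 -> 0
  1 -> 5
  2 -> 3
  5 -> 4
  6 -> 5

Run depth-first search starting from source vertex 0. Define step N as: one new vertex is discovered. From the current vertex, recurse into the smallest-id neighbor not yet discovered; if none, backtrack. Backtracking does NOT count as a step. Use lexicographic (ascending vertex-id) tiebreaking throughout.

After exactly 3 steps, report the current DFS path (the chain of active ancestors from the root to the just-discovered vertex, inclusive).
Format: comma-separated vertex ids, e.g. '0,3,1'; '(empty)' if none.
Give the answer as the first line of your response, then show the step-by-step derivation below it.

0,6

step 1: discover 0; path=0; order=0
step 2: discover 4; path=0>4; order=0,4
step 3: discover 6; path=0>6; order=0,4,6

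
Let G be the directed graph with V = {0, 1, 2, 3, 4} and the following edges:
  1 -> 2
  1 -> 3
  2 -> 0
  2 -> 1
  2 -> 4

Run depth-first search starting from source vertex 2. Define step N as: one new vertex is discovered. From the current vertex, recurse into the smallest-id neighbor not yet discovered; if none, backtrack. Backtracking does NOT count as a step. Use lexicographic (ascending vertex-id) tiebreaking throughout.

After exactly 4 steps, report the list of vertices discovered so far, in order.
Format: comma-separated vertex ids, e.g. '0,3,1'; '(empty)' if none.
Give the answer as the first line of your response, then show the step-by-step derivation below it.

2,0,1,3

step 1: discover 2; path=2; order=2
step 2: discover 0; path=2>0; order=2,0
step 3: discover 1; path=2>1; order=2,0,1
step 4: discover 3; path=2>1>3; order=2,0,1,3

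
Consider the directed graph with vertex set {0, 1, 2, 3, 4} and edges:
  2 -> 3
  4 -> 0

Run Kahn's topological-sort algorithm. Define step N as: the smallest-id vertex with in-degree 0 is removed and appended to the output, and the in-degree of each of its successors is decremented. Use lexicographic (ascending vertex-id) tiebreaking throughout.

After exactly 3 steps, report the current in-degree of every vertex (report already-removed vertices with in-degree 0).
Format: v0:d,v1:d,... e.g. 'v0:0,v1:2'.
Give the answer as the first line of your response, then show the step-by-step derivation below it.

v0:1,v1:0,v2:0,v3:0,v4:0

step 1: output 1; order=[1]; indeg=(1,0,0,1,0)
step 2: output 2; order=[1,2]; indeg=(1,0,0,0,0)
step 3: output 3; order=[1,2,3]; indeg=(1,0,0,0,0)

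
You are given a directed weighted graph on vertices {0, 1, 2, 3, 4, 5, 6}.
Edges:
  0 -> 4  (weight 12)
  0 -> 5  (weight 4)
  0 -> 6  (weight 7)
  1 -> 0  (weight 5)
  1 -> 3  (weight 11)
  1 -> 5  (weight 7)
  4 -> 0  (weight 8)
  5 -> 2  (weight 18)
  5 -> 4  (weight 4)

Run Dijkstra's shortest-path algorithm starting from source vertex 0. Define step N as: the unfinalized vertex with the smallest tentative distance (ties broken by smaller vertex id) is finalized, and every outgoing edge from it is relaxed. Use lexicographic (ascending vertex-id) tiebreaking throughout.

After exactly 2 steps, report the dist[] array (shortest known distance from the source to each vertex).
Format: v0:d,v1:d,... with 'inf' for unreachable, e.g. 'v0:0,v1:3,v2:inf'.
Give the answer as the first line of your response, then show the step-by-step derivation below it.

v0:0,v1:inf,v2:22,v3:inf,v4:8,v5:4,v6:7

step 1: dist = v0:0,v1:inf,v2:inf,v3:inf,v4:12,v5:4,v6:7
step 2: dist = v0:0,v1:inf,v2:22,v3:inf,v4:8,v5:4,v6:7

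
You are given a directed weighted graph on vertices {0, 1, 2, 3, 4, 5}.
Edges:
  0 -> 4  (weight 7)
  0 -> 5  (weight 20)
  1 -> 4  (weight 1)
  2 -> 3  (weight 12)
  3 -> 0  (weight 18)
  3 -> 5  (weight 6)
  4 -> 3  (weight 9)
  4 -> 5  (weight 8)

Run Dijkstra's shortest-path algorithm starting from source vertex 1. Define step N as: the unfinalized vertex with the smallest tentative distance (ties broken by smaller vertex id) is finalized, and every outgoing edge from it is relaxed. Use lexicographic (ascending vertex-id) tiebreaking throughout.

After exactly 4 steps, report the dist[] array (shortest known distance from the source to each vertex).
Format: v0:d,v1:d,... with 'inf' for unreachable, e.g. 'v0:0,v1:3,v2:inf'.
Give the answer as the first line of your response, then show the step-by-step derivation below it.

v0:28,v1:0,v2:inf,v3:10,v4:1,v5:9

step 1: dist = v0:inf,v1:0,v2:inf,v3:inf,v4:1,v5:inf
step 2: dist = v0:inf,v1:0,v2:inf,v3:10,v4:1,v5:9
step 3: dist = v0:inf,v1:0,v2:inf,v3:10,v4:1,v5:9
step 4: dist = v0:28,v1:0,v2:inf,v3:10,v4:1,v5:9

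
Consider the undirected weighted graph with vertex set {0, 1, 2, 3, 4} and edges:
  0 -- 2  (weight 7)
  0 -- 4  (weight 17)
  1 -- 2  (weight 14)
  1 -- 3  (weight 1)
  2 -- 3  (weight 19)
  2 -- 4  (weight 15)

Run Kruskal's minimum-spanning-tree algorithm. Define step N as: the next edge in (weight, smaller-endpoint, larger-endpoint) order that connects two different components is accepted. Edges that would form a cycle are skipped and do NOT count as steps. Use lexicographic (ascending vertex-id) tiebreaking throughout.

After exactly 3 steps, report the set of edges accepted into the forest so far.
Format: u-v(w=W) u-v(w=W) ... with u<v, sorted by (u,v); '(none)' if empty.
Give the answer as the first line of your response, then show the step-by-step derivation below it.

0-2(w=7) 1-2(w=14) 1-3(w=1)

step 1: add edge 1-3 (w=1); MST = {1-3(w=1)}
step 2: add edge 0-2 (w=7); MST = {0-2(w=7) 1-3(w=1)}
step 3: add edge 1-2 (w=14); MST = {0-2(w=7) 1-2(w=14) 1-3(w=1)}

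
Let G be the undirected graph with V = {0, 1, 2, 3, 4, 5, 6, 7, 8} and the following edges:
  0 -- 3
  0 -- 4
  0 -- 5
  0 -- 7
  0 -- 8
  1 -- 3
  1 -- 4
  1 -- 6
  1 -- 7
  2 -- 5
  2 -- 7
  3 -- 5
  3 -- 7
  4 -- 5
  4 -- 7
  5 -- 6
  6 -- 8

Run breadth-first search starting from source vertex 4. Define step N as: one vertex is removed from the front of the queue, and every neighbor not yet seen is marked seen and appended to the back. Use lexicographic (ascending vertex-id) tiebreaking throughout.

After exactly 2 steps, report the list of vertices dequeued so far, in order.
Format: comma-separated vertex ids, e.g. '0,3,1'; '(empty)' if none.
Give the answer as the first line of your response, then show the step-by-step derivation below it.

4,0

step 1: dequeue 4; queue=[0,1,5,7]; order=4
step 2: dequeue 0; queue=[1,5,7,3,8]; order=4,0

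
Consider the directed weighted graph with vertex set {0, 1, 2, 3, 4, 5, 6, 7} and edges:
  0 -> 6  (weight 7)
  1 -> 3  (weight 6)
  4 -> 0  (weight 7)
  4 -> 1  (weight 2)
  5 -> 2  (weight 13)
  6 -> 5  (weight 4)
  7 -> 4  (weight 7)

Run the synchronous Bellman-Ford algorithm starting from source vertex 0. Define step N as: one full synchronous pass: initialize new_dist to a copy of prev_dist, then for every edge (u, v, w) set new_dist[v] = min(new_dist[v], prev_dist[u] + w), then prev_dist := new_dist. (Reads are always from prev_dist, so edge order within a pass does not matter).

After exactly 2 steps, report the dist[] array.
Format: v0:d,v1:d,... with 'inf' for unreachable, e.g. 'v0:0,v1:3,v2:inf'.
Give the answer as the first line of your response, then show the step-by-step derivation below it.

v0:0,v1:inf,v2:inf,v3:inf,v4:inf,v5:11,v6:7,v7:inf

step 1: dist = v0:0,v1:inf,v2:inf,v3:inf,v4:inf,v5:inf,v6:7,v7:inf
step 2: dist = v0:0,v1:inf,v2:inf,v3:inf,v4:inf,v5:11,v6:7,v7:inf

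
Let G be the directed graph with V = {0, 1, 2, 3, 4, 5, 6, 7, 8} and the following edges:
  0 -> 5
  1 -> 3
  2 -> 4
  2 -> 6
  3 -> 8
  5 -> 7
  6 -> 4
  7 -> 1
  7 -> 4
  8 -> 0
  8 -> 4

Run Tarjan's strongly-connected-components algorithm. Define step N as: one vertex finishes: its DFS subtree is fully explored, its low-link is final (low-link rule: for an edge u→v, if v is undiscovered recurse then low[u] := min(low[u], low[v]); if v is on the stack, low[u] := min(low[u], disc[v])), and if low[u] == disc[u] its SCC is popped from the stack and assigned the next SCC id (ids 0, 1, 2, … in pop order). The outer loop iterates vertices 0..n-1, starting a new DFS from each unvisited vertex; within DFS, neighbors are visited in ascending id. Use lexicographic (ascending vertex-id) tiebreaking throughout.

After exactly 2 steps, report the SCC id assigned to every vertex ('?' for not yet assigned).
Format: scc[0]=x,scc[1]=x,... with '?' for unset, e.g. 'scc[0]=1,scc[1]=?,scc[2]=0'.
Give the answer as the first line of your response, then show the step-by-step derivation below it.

scc[0]=?,scc[1]=?,scc[2]=?,scc[3]=?,scc[4]=0,scc[5]=?,scc[6]=?,scc[7]=?,scc[8]=?

step 1: low=(low[0]=0,low[1]=3,low[2]=?,low[3]=4,low[4]=6,low[5]=1,low[6]=?,low[7]=2,low[8]=0); scc=(scc[0]=?,scc[1]=?,scc[2]=?,scc[3]=?,scc[4]=0,scc[5]=?,scc[6]=?,scc[7]=?,scc[8]=?)
step 2: low=(low[0]=0,low[1]=3,low[2]=?,low[3]=4,low[4]=6,low[5]=1,low[6]=?,low[7]=2,low[8]=0); scc=(scc[0]=?,scc[1]=?,scc[2]=?,scc[3]=?,scc[4]=0,scc[5]=?,scc[6]=?,scc[7]=?,scc[8]=?)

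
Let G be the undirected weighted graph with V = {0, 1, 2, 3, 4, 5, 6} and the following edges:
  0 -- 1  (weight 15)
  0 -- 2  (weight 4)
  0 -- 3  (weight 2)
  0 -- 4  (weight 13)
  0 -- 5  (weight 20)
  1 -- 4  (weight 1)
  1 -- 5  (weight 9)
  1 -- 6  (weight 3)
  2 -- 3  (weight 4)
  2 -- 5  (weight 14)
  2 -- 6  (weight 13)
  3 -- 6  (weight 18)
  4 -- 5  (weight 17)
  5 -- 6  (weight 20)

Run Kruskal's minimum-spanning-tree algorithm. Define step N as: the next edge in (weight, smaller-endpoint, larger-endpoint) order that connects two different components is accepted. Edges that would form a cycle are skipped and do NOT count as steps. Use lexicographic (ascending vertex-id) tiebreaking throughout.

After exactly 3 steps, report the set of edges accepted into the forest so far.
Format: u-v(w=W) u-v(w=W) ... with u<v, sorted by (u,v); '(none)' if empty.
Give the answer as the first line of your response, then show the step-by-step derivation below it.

0-3(w=2) 1-4(w=1) 1-6(w=3)

step 1: add edge 1-4 (w=1); MST = {1-4(w=1)}
step 2: add edge 0-3 (w=2); MST = {0-3(w=2) 1-4(w=1)}
step 3: add edge 1-6 (w=3); MST = {0-3(w=2) 1-4(w=1) 1-6(w=3)}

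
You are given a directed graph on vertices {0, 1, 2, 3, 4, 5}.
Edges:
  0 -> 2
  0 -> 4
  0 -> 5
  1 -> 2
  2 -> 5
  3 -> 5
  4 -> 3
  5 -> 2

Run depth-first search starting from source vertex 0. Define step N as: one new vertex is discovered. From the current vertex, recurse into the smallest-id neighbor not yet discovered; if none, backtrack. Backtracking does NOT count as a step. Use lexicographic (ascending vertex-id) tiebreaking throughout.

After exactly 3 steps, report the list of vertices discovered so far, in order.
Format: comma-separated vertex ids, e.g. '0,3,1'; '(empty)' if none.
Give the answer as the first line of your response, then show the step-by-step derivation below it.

0,2,5

step 1: discover 0; path=0; order=0
step 2: discover 2; path=0>2; order=0,2
step 3: discover 5; path=0>2>5; order=0,2,5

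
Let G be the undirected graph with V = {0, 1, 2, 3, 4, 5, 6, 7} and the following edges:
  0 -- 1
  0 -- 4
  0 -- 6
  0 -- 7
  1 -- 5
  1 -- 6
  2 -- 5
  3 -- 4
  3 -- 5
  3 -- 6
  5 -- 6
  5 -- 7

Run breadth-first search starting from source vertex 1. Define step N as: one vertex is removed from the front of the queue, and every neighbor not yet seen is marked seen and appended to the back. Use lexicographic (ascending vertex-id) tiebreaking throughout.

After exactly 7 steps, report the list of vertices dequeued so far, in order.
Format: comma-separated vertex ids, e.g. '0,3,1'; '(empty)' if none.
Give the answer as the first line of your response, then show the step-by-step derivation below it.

1,0,5,6,4,7,2

step 1: dequeue 1; queue=[0,5,6]; order=1
step 2: dequeue 0; queue=[5,6,4,7]; order=1,0
step 3: dequeue 5; queue=[6,4,7,2,3]; order=1,0,5
step 4: dequeue 6; queue=[4,7,2,3]; order=1,0,5,6
step 5: dequeue 4; queue=[7,2,3]; order=1,0,5,6,4
step 6: dequeue 7; queue=[2,3]; order=1,0,5,6,4,7
step 7: dequeue 2; queue=[3]; order=1,0,5,6,4,7,2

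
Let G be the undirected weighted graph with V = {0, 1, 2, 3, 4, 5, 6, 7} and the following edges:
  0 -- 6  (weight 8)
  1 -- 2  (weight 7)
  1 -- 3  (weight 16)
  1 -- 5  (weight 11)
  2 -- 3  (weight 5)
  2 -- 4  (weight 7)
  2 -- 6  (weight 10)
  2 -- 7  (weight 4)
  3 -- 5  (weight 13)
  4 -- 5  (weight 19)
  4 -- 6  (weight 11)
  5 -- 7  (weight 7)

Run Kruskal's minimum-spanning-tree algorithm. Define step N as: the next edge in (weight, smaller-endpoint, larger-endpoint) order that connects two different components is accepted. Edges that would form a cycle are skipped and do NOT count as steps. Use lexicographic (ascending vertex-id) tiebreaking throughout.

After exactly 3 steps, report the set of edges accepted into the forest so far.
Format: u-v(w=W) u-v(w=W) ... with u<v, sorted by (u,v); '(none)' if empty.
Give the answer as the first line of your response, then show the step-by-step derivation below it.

1-2(w=7) 2-3(w=5) 2-7(w=4)

step 1: add edge 2-7 (w=4); MST = {2-7(w=4)}
step 2: add edge 2-3 (w=5); MST = {2-3(w=5) 2-7(w=4)}
step 3: add edge 1-2 (w=7); MST = {1-2(w=7) 2-3(w=5) 2-7(w=4)}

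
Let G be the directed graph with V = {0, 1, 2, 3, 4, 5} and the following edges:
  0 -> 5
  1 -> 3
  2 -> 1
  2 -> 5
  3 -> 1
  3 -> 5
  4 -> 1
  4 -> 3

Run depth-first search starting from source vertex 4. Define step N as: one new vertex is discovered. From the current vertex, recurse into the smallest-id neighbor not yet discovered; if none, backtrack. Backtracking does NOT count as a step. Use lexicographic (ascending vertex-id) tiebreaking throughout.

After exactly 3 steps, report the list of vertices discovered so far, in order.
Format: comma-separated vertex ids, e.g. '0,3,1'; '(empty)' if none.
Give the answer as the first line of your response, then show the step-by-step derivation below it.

4,1,3

step 1: discover 4; path=4; order=4
step 2: discover 1; path=4>1; order=4,1
step 3: discover 3; path=4>1>3; order=4,1,3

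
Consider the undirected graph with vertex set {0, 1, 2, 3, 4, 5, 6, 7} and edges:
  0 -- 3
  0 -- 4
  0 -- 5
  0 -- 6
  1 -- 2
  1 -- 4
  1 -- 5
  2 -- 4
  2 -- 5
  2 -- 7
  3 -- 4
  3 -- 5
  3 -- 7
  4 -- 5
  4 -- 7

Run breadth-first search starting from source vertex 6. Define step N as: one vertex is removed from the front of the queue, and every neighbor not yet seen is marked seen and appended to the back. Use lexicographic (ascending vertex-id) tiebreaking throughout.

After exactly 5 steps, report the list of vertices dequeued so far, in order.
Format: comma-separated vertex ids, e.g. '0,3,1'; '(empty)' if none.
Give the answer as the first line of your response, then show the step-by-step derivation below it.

6,0,3,4,5

step 1: dequeue 6; queue=[0]; order=6
step 2: dequeue 0; queue=[3,4,5]; order=6,0
step 3: dequeue 3; queue=[4,5,7]; order=6,0,3
step 4: dequeue 4; queue=[5,7,1,2]; order=6,0,3,4
step 5: dequeue 5; queue=[7,1,2]; order=6,0,3,4,5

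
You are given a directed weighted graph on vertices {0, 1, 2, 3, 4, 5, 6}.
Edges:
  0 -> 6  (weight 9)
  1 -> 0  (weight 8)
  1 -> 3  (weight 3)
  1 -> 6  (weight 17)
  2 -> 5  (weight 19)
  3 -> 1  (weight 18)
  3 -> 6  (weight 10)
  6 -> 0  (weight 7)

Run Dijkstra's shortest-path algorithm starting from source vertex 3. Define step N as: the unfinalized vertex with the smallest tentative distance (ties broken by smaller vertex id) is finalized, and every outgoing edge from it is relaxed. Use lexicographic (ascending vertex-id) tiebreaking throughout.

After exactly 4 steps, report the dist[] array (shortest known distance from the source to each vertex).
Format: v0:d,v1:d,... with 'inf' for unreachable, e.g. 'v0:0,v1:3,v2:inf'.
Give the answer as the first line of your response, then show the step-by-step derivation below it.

v0:17,v1:18,v2:inf,v3:0,v4:inf,v5:inf,v6:10

step 1: dist = v0:inf,v1:18,v2:inf,v3:0,v4:inf,v5:inf,v6:10
step 2: dist = v0:17,v1:18,v2:inf,v3:0,v4:inf,v5:inf,v6:10
step 3: dist = v0:17,v1:18,v2:inf,v3:0,v4:inf,v5:inf,v6:10
step 4: dist = v0:17,v1:18,v2:inf,v3:0,v4:inf,v5:inf,v6:10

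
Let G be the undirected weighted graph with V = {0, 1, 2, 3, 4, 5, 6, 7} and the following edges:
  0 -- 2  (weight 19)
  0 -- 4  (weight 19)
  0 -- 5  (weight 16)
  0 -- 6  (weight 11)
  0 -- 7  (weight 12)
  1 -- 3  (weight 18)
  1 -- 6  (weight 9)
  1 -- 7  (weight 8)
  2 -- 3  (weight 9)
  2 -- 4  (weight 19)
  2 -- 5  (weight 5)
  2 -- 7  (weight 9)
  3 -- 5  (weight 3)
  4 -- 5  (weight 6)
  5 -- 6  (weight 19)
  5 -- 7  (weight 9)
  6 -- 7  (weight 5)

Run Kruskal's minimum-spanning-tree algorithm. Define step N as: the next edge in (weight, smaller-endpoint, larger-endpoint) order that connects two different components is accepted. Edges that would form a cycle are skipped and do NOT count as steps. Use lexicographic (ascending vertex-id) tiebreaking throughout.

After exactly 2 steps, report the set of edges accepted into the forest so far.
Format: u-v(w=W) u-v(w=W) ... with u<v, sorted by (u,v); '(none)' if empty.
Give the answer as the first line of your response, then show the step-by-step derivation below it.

2-5(w=5) 3-5(w=3)

step 1: add edge 3-5 (w=3); MST = {3-5(w=3)}
step 2: add edge 2-5 (w=5); MST = {2-5(w=5) 3-5(w=3)}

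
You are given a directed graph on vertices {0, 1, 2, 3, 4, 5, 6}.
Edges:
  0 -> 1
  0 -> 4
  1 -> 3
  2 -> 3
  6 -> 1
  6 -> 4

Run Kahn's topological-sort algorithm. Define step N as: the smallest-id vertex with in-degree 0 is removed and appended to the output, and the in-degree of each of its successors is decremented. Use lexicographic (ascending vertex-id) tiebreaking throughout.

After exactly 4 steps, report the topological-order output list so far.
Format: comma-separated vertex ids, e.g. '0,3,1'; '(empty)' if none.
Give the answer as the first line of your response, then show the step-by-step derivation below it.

0,2,5,6

step 1: output 0; order=[0]; indeg=(0,1,0,2,1,0,0)
step 2: output 2; order=[0,2]; indeg=(0,1,0,1,1,0,0)
step 3: output 5; order=[0,2,5]; indeg=(0,1,0,1,1,0,0)
step 4: output 6; order=[0,2,5,6]; indeg=(0,0,0,1,0,0,0)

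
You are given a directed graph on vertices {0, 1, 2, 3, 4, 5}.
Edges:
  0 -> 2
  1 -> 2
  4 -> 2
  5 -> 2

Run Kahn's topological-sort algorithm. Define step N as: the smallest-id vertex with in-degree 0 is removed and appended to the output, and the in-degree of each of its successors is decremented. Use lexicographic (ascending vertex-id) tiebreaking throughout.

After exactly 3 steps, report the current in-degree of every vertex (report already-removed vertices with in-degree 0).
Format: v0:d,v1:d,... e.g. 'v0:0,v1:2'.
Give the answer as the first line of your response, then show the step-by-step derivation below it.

v0:0,v1:0,v2:2,v3:0,v4:0,v5:0

step 1: output 0; order=[0]; indeg=(0,0,3,0,0,0)
step 2: output 1; order=[0,1]; indeg=(0,0,2,0,0,0)
step 3: output 3; order=[0,1,3]; indeg=(0,0,2,0,0,0)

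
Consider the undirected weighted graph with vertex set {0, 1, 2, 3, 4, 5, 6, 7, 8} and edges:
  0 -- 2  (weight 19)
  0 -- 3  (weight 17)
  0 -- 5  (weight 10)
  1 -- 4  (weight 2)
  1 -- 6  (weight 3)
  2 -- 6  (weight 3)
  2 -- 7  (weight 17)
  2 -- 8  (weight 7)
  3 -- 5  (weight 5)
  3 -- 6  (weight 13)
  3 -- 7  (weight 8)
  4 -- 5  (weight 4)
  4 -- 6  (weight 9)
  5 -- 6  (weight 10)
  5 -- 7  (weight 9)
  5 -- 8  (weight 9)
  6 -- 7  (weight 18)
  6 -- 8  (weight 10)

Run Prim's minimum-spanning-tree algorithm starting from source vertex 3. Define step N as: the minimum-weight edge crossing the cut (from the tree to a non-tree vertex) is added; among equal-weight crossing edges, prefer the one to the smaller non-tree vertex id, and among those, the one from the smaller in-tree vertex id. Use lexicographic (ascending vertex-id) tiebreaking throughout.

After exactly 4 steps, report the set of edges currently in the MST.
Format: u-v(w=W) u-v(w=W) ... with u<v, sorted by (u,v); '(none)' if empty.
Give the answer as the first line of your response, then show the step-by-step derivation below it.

1-4(w=2) 1-6(w=3) 3-5(w=5) 4-5(w=4)

step 1: add edge 3-5 (w=5); MST = {3-5(w=5)}
step 2: add edge 4-5 (w=4); MST = {3-5(w=5) 4-5(w=4)}
step 3: add edge 1-4 (w=2); MST = {1-4(w=2) 3-5(w=5) 4-5(w=4)}
step 4: add edge 1-6 (w=3); MST = {1-4(w=2) 1-6(w=3) 3-5(w=5) 4-5(w=4)}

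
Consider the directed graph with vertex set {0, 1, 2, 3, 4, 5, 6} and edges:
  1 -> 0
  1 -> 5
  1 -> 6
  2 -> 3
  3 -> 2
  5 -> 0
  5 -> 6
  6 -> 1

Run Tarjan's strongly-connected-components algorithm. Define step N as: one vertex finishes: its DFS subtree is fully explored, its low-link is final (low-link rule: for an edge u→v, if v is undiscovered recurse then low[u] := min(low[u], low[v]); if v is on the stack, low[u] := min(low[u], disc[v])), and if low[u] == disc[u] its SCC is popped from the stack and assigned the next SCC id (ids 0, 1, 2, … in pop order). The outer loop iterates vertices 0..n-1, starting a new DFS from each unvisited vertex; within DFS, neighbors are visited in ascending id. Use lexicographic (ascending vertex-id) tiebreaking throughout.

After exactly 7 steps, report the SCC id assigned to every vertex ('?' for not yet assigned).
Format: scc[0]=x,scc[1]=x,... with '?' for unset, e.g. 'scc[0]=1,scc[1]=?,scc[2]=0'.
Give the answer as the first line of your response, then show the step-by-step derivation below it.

scc[0]=0,scc[1]=1,scc[2]=2,scc[3]=2,scc[4]=3,scc[5]=1,scc[6]=1

step 1: low=(low[0]=0,low[1]=?,low[2]=?,low[3]=?,low[4]=?,low[5]=?,low[6]=?); scc=(scc[0]=0,scc[1]=?,scc[2]=?,scc[3]=?,scc[4]=?,scc[5]=?,scc[6]=?)
step 2: low=(low[0]=0,low[1]=1,low[2]=?,low[3]=?,low[4]=?,low[5]=2,low[6]=1); scc=(scc[0]=0,scc[1]=?,scc[2]=?,scc[3]=?,scc[4]=?,scc[5]=?,scc[6]=?)
step 3: low=(low[0]=0,low[1]=1,low[2]=?,low[3]=?,low[4]=?,low[5]=1,low[6]=1); scc=(scc[0]=0,scc[1]=?,scc[2]=?,scc[3]=?,scc[4]=?,scc[5]=?,scc[6]=?)
step 4: low=(low[0]=0,low[1]=1,low[2]=?,low[3]=?,low[4]=?,low[5]=1,low[6]=1); scc=(scc[0]=0,scc[1]=1,scc[2]=?,scc[3]=?,scc[4]=?,scc[5]=1,scc[6]=1)
step 5: low=(low[0]=0,low[1]=1,low[2]=4,low[3]=4,low[4]=?,low[5]=1,low[6]=1); scc=(scc[0]=0,scc[1]=1,scc[2]=?,scc[3]=?,scc[4]=?,scc[5]=1,scc[6]=1)
step 6: low=(low[0]=0,low[1]=1,low[2]=4,low[3]=4,low[4]=?,low[5]=1,low[6]=1); scc=(scc[0]=0,scc[1]=1,scc[2]=2,scc[3]=2,scc[4]=?,scc[5]=1,scc[6]=1)
step 7: low=(low[0]=0,low[1]=1,low[2]=4,low[3]=4,low[4]=6,low[5]=1,low[6]=1); scc=(scc[0]=0,scc[1]=1,scc[2]=2,scc[3]=2,scc[4]=3,scc[5]=1,scc[6]=1)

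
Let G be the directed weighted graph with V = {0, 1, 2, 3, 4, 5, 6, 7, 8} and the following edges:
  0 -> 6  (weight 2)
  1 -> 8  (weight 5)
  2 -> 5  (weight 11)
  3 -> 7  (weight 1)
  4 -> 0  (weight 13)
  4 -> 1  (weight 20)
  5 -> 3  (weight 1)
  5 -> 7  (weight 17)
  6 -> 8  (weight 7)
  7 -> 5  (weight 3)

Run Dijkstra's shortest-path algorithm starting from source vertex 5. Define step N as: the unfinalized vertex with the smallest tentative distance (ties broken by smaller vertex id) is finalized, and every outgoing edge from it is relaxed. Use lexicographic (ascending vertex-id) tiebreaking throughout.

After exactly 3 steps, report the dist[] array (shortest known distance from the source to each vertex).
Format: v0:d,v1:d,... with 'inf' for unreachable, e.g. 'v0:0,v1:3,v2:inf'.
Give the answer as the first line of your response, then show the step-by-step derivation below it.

v0:inf,v1:inf,v2:inf,v3:1,v4:inf,v5:0,v6:inf,v7:2,v8:inf

step 1: dist = v0:inf,v1:inf,v2:inf,v3:1,v4:inf,v5:0,v6:inf,v7:17,v8:inf
step 2: dist = v0:inf,v1:inf,v2:inf,v3:1,v4:inf,v5:0,v6:inf,v7:2,v8:inf
step 3: dist = v0:inf,v1:inf,v2:inf,v3:1,v4:inf,v5:0,v6:inf,v7:2,v8:inf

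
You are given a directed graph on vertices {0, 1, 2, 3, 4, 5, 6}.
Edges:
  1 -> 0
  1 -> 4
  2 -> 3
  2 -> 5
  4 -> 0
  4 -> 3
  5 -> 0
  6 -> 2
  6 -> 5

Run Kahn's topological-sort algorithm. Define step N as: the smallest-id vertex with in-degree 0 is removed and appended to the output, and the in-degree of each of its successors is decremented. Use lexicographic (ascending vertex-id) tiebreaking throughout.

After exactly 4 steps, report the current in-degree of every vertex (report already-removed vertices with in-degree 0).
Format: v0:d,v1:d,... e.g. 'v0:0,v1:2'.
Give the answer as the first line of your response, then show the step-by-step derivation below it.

v0:1,v1:0,v2:0,v3:0,v4:0,v5:0,v6:0

step 1: output 1; order=[1]; indeg=(2,0,1,2,0,2,0)
step 2: output 4; order=[1,4]; indeg=(1,0,1,1,0,2,0)
step 3: output 6; order=[1,4,6]; indeg=(1,0,0,1,0,1,0)
step 4: output 2; order=[1,4,6,2]; indeg=(1,0,0,0,0,0,0)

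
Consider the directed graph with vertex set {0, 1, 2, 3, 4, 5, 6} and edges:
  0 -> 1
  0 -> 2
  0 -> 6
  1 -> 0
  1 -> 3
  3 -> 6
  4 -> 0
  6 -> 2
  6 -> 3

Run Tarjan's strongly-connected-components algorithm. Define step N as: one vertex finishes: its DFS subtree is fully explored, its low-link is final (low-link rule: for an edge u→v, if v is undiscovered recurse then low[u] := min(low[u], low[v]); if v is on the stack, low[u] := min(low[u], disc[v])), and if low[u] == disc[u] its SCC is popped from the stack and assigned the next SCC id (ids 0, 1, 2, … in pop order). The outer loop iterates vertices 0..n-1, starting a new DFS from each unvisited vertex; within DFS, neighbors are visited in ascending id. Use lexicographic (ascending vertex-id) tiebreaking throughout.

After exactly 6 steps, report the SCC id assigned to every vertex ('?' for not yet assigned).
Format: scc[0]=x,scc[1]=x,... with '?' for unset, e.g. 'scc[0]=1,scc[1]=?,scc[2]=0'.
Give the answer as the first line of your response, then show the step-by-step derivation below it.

scc[0]=2,scc[1]=2,scc[2]=0,scc[3]=1,scc[4]=3,scc[5]=?,scc[6]=1

step 1: low=(low[0]=0,low[1]=0,low[2]=4,low[3]=2,low[4]=?,low[5]=?,low[6]=3); scc=(scc[0]=?,scc[1]=?,scc[2]=0,scc[3]=?,scc[4]=?,scc[5]=?,scc[6]=?)
step 2: low=(low[0]=0,low[1]=0,low[2]=4,low[3]=2,low[4]=?,low[5]=?,low[6]=2); scc=(scc[0]=?,scc[1]=?,scc[2]=0,scc[3]=?,scc[4]=?,scc[5]=?,scc[6]=?)
step 3: low=(low[0]=0,low[1]=0,low[2]=4,low[3]=2,low[4]=?,low[5]=?,low[6]=2); scc=(scc[0]=?,scc[1]=?,scc[2]=0,scc[3]=1,scc[4]=?,scc[5]=?,scc[6]=1)
step 4: low=(low[0]=0,low[1]=0,low[2]=4,low[3]=2,low[4]=?,low[5]=?,low[6]=2); scc=(scc[0]=?,scc[1]=?,scc[2]=0,scc[3]=1,scc[4]=?,scc[5]=?,scc[6]=1)
step 5: low=(low[0]=0,low[1]=0,low[2]=4,low[3]=2,low[4]=?,low[5]=?,low[6]=2); scc=(scc[0]=2,scc[1]=2,scc[2]=0,scc[3]=1,scc[4]=?,scc[5]=?,scc[6]=1)
step 6: low=(low[0]=0,low[1]=0,low[2]=4,low[3]=2,low[4]=5,low[5]=?,low[6]=2); scc=(scc[0]=2,scc[1]=2,scc[2]=0,scc[3]=1,scc[4]=3,scc[5]=?,scc[6]=1)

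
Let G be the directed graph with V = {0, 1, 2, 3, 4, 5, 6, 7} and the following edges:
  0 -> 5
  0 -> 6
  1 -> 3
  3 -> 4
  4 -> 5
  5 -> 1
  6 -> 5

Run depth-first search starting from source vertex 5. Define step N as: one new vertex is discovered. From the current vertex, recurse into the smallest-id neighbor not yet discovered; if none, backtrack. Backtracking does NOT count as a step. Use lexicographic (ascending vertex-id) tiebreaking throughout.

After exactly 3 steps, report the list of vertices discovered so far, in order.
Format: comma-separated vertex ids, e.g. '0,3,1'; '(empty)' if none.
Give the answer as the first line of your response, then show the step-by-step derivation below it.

5,1,3

step 1: discover 5; path=5; order=5
step 2: discover 1; path=5>1; order=5,1
step 3: discover 3; path=5>1>3; order=5,1,3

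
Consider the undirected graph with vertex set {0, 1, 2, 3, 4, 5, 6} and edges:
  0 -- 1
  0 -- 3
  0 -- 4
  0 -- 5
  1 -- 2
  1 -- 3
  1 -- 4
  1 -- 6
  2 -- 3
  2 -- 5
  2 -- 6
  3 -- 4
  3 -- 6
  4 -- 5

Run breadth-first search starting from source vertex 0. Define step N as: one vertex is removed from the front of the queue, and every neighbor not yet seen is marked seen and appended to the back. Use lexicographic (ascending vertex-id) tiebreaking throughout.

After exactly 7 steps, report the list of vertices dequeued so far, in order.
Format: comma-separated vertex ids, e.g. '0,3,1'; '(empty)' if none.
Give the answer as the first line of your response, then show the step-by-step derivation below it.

0,1,3,4,5,2,6

step 1: dequeue 0; queue=[1,3,4,5]; order=0
step 2: dequeue 1; queue=[3,4,5,2,6]; order=0,1
step 3: dequeue 3; queue=[4,5,2,6]; order=0,1,3
step 4: dequeue 4; queue=[5,2,6]; order=0,1,3,4
step 5: dequeue 5; queue=[2,6]; order=0,1,3,4,5
step 6: dequeue 2; queue=[6]; order=0,1,3,4,5,2
step 7: dequeue 6; queue=[(empty)]; order=0,1,3,4,5,2,6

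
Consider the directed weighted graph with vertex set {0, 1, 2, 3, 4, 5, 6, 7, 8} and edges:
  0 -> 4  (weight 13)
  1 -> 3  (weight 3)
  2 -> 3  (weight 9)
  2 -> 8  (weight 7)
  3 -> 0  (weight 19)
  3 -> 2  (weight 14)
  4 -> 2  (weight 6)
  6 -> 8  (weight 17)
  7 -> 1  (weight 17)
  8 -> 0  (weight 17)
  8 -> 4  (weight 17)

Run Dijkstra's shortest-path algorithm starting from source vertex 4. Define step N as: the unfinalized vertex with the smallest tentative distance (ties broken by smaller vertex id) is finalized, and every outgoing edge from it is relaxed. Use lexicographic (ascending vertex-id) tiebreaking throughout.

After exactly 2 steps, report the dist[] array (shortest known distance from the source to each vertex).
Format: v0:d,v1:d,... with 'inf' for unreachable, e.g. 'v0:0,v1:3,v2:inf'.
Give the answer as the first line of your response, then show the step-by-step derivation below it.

v0:inf,v1:inf,v2:6,v3:15,v4:0,v5:inf,v6:inf,v7:inf,v8:13

step 1: dist = v0:inf,v1:inf,v2:6,v3:inf,v4:0,v5:inf,v6:inf,v7:inf,v8:inf
step 2: dist = v0:inf,v1:inf,v2:6,v3:15,v4:0,v5:inf,v6:inf,v7:inf,v8:13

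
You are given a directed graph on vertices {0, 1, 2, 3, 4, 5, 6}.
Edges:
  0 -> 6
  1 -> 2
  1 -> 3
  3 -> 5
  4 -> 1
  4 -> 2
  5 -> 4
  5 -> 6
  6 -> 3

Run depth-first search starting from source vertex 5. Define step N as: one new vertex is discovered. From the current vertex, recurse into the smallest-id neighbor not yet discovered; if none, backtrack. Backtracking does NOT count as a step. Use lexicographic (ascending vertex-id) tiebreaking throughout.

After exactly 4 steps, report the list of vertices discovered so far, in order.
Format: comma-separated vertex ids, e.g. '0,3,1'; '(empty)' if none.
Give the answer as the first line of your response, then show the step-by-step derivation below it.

5,4,1,2

step 1: discover 5; path=5; order=5
step 2: discover 4; path=5>4; order=5,4
step 3: discover 1; path=5>4>1; order=5,4,1
step 4: discover 2; path=5>4>1>2; order=5,4,1,2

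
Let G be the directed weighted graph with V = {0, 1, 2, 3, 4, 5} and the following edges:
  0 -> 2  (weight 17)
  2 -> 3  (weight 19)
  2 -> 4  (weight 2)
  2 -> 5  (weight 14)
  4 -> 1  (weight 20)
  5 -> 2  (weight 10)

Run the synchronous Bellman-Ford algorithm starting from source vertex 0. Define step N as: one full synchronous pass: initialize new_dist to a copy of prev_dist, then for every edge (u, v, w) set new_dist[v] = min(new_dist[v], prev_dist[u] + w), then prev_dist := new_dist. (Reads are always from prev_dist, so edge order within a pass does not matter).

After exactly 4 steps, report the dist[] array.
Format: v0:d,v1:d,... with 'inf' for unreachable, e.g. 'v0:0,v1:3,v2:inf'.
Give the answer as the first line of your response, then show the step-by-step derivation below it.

v0:0,v1:39,v2:17,v3:36,v4:19,v5:31

step 1: dist = v0:0,v1:inf,v2:17,v3:inf,v4:inf,v5:inf
step 2: dist = v0:0,v1:inf,v2:17,v3:36,v4:19,v5:31
step 3: dist = v0:0,v1:39,v2:17,v3:36,v4:19,v5:31
step 4: dist = v0:0,v1:39,v2:17,v3:36,v4:19,v5:31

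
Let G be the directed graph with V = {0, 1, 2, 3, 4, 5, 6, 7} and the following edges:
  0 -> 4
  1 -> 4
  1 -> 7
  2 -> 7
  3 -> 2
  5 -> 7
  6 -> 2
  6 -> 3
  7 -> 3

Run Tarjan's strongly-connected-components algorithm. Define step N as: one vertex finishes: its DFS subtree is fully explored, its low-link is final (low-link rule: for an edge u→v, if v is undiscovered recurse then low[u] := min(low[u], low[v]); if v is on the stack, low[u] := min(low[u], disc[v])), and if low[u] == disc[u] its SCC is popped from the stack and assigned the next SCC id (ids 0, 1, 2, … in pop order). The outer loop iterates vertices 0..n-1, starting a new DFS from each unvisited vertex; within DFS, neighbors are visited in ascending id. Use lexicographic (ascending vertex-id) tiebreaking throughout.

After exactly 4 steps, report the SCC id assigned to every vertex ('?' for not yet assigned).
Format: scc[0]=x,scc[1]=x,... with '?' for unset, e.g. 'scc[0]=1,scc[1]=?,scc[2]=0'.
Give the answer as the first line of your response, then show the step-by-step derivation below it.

scc[0]=1,scc[1]=?,scc[2]=?,scc[3]=?,scc[4]=0,scc[5]=?,scc[6]=?,scc[7]=?

step 1: low=(low[0]=0,low[1]=?,low[2]=?,low[3]=?,low[4]=1,low[5]=?,low[6]=?,low[7]=?); scc=(scc[0]=?,scc[1]=?,scc[2]=?,scc[3]=?,scc[4]=0,scc[5]=?,scc[6]=?,scc[7]=?)
step 2: low=(low[0]=0,low[1]=?,low[2]=?,low[3]=?,low[4]=1,low[5]=?,low[6]=?,low[7]=?); scc=(scc[0]=1,scc[1]=?,scc[2]=?,scc[3]=?,scc[4]=0,scc[5]=?,scc[6]=?,scc[7]=?)
step 3: low=(low[0]=0,low[1]=2,low[2]=3,low[3]=4,low[4]=1,low[5]=?,low[6]=?,low[7]=3); scc=(scc[0]=1,scc[1]=?,scc[2]=?,scc[3]=?,scc[4]=0,scc[5]=?,scc[6]=?,scc[7]=?)
step 4: low=(low[0]=0,low[1]=2,low[2]=3,low[3]=3,low[4]=1,low[5]=?,low[6]=?,low[7]=3); scc=(scc[0]=1,scc[1]=?,scc[2]=?,scc[3]=?,scc[4]=0,scc[5]=?,scc[6]=?,scc[7]=?)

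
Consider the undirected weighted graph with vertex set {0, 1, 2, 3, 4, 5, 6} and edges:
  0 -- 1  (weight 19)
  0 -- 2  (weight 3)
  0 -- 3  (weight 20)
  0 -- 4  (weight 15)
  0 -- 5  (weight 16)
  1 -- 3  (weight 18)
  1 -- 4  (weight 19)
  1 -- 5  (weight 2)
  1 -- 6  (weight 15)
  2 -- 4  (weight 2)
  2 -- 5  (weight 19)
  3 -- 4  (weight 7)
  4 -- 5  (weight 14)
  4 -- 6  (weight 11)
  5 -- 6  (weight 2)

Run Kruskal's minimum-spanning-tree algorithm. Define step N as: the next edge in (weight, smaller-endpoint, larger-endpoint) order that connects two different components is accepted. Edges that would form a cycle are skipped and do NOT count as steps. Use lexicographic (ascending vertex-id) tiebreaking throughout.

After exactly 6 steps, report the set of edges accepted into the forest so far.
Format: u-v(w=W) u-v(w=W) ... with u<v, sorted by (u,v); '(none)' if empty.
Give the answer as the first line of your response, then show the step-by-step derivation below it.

0-2(w=3) 1-5(w=2) 2-4(w=2) 3-4(w=7) 4-6(w=11) 5-6(w=2)

step 1: add edge 1-5 (w=2); MST = {1-5(w=2)}
step 2: add edge 2-4 (w=2); MST = {1-5(w=2) 2-4(w=2)}
step 3: add edge 5-6 (w=2); MST = {1-5(w=2) 2-4(w=2) 5-6(w=2)}
step 4: add edge 0-2 (w=3); MST = {0-2(w=3) 1-5(w=2) 2-4(w=2) 5-6(w=2)}
step 5: add edge 3-4 (w=7); MST = {0-2(w=3) 1-5(w=2) 2-4(w=2) 3-4(w=7) 5-6(w=2)}
step 6: add edge 4-6 (w=11); MST = {0-2(w=3) 1-5(w=2) 2-4(w=2) 3-4(w=7) 4-6(w=11) 5-6(w=2)}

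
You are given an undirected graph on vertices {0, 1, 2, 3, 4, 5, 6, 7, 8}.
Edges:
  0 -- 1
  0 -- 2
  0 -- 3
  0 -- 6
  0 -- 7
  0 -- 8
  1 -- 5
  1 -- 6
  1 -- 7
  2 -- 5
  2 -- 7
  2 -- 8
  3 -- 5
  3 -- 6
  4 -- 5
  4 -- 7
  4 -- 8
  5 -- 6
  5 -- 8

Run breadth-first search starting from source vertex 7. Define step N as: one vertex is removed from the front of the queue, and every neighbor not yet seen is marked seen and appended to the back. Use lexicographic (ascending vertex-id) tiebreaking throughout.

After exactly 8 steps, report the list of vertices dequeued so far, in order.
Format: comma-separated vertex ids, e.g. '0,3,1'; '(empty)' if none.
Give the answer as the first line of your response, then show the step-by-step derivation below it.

7,0,1,2,4,3,6,8

step 1: dequeue 7; queue=[0,1,2,4]; order=7
step 2: dequeue 0; queue=[1,2,4,3,6,8]; order=7,0
step 3: dequeue 1; queue=[2,4,3,6,8,5]; order=7,0,1
step 4: dequeue 2; queue=[4,3,6,8,5]; order=7,0,1,2
step 5: dequeue 4; queue=[3,6,8,5]; order=7,0,1,2,4
step 6: dequeue 3; queue=[6,8,5]; order=7,0,1,2,4,3
step 7: dequeue 6; queue=[8,5]; order=7,0,1,2,4,3,6
step 8: dequeue 8; queue=[5]; order=7,0,1,2,4,3,6,8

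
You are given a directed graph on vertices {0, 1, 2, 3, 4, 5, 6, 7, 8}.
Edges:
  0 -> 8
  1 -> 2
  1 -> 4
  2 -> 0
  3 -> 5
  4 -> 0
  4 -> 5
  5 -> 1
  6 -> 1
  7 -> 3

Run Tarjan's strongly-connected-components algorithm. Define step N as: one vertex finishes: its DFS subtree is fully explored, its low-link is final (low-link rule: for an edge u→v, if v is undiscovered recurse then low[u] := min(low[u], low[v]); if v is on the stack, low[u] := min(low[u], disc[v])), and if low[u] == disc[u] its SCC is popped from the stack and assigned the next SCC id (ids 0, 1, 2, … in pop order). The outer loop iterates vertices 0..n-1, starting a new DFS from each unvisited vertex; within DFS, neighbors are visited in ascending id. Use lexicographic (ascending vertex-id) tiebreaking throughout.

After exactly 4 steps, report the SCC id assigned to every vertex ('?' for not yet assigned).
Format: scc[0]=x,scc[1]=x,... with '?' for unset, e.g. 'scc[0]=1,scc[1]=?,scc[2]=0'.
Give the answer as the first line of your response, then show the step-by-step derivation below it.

scc[0]=1,scc[1]=?,scc[2]=2,scc[3]=?,scc[4]=?,scc[5]=?,scc[6]=?,scc[7]=?,scc[8]=0

step 1: low=(low[0]=0,low[1]=?,low[2]=?,low[3]=?,low[4]=?,low[5]=?,low[6]=?,low[7]=?,low[8]=1); scc=(scc[0]=?,scc[1]=?,scc[2]=?,scc[3]=?,scc[4]=?,scc[5]=?,scc[6]=?,scc[7]=?,scc[8]=0)
step 2: low=(low[0]=0,low[1]=?,low[2]=?,low[3]=?,low[4]=?,low[5]=?,low[6]=?,low[7]=?,low[8]=1); scc=(scc[0]=1,scc[1]=?,scc[2]=?,scc[3]=?,scc[4]=?,scc[5]=?,scc[6]=?,scc[7]=?,scc[8]=0)
step 3: low=(low[0]=0,low[1]=2,low[2]=3,low[3]=?,low[4]=?,low[5]=?,low[6]=?,low[7]=?,low[8]=1); scc=(scc[0]=1,scc[1]=?,scc[2]=2,scc[3]=?,scc[4]=?,scc[5]=?,scc[6]=?,scc[7]=?,scc[8]=0)
step 4: low=(low[0]=0,low[1]=2,low[2]=3,low[3]=?,low[4]=4,low[5]=2,low[6]=?,low[7]=?,low[8]=1); scc=(scc[0]=1,scc[1]=?,scc[2]=2,scc[3]=?,scc[4]=?,scc[5]=?,scc[6]=?,scc[7]=?,scc[8]=0)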